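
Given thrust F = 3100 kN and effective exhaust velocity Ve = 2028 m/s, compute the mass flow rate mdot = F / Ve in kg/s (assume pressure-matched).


mdot = F / Ve = 3100000 / 2028 = 1528.6 kg/s

1528.6 kg/s


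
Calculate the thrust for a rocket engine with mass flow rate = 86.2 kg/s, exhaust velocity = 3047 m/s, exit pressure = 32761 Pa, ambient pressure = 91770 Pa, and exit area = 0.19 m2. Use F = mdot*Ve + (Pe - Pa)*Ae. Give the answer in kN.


F = 86.2 * 3047 + (32761 - 91770) * 0.19 = 251440.0 N = 251.4 kN

251.4 kN


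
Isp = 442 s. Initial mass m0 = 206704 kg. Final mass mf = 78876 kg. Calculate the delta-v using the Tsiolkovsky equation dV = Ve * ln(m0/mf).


Ve = 442 * 9.81 = 4336.02 m/s
dV = 4336.02 * ln(206704/78876) = 4177 m/s

4177 m/s


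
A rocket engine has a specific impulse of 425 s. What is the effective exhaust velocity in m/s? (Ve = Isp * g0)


Ve = Isp * g0 = 425 * 9.81 = 4169.2 m/s

4169.2 m/s


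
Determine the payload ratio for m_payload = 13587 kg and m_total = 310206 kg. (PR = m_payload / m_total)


PR = 13587 / 310206 = 0.0438

0.0438


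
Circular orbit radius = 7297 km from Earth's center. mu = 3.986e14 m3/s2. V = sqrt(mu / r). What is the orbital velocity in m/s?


V = sqrt(3.986e14 / 7297000) = 7391 m/s

7391 m/s


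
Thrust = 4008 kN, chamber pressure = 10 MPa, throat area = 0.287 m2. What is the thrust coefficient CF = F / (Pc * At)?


CF = 4008000 / (10e6 * 0.287) = 1.4

1.4


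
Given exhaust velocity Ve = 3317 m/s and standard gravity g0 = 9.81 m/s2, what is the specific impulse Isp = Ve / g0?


Isp = Ve / g0 = 3317 / 9.81 = 338.1 s

338.1 s


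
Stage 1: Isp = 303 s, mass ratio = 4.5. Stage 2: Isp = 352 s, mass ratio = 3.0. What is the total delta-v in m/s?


dV1 = 303 * 9.81 * ln(4.5) = 4470.8 m/s
dV2 = 352 * 9.81 * ln(3.0) = 3793.6 m/s
Total dV = 4470.8 + 3793.6 = 8264.4 m/s ~ 8264 m/s

8264 m/s


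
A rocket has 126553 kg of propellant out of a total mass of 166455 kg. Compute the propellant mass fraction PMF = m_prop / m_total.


PMF = 126553 / 166455 = 0.76

0.76


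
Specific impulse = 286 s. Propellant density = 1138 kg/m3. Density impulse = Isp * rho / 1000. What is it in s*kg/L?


rho*Isp = 286 * 1138 / 1000 = 325 s*kg/L

325 s*kg/L


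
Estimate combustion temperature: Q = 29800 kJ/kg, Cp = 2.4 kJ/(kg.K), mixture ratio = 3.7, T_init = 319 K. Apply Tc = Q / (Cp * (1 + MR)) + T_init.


Tc = 29800 / (2.4 * (1 + 3.7)) + 319 = 2961 K

2961 K


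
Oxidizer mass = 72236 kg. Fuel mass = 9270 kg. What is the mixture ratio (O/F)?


MR = 72236 / 9270 = 7.79

7.79


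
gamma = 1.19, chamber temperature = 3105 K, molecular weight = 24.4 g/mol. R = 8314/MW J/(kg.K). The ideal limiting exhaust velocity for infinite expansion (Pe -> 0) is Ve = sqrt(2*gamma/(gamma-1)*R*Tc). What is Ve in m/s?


R = 8314 / 24.4 = 340.74 J/(kg.K)
Ve = sqrt(2 * 1.19 / (1.19 - 1) * 340.74 * 3105) = 3640 m/s

3640 m/s


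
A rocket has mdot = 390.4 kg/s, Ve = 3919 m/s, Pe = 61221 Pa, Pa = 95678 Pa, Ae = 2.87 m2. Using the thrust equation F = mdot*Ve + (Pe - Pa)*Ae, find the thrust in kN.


F = 390.4 * 3919 + (61221 - 95678) * 2.87 = 1.4311e+06 N = 1431.1 kN

1431.1 kN


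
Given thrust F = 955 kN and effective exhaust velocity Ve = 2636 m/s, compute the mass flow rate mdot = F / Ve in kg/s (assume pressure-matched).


mdot = F / Ve = 955000 / 2636 = 362.3 kg/s

362.3 kg/s


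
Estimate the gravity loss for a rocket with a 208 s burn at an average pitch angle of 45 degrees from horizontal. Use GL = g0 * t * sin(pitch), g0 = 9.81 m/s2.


GL = 9.81 * 208 * sin(45 deg) = 1443 m/s

1443 m/s


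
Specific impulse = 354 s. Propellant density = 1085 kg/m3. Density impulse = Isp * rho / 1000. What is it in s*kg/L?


rho*Isp = 354 * 1085 / 1000 = 384 s*kg/L

384 s*kg/L


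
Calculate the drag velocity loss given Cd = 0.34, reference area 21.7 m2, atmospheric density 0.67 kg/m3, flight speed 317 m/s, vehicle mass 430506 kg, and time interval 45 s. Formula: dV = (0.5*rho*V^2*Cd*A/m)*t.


D = 0.5 * 0.67 * 317^2 * 0.34 * 21.7 = 248371.63 N
a = 248371.63 / 430506 = 0.5769 m/s2
dV = 0.5769 * 45 = 26.0 m/s

26.0 m/s


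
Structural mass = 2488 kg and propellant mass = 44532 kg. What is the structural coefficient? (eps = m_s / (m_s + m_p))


eps = 2488 / (2488 + 44532) = 0.0529

0.0529


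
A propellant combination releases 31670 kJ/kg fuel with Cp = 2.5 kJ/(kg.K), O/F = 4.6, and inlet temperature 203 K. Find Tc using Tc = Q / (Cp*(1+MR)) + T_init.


Tc = 31670 / (2.5 * (1 + 4.6)) + 203 = 2465 K

2465 K


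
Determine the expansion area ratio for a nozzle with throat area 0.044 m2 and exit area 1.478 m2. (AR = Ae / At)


AR = 1.478 / 0.044 = 33.6

33.6


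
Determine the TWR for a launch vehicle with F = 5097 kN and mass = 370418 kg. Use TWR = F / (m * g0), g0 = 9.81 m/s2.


TWR = 5097000 / (370418 * 9.81) = 1.4

1.4


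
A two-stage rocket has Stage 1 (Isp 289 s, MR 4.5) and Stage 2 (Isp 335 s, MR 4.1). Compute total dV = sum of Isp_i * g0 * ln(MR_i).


dV1 = 289 * 9.81 * ln(4.5) = 4264.2 m/s
dV2 = 335 * 9.81 * ln(4.1) = 4637.0 m/s
Total dV = 4264.2 + 4637.0 = 8901.2 m/s ~ 8901 m/s

8901 m/s


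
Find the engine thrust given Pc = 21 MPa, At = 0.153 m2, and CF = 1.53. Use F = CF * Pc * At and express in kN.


F = 1.53 * 21e6 * 0.153 = 4.9159e+06 N = 4915.9 kN

4915.9 kN


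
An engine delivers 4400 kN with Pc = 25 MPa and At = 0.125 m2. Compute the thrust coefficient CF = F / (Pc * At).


CF = 4400000 / (25e6 * 0.125) = 1.41

1.41


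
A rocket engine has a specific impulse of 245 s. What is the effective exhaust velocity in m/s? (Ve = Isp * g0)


Ve = Isp * g0 = 245 * 9.81 = 2403.5 m/s

2403.5 m/s


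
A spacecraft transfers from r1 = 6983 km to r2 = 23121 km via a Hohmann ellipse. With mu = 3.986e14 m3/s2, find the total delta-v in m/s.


V1 = sqrt(mu/r1) = 7555.23 m/s
dV1 = V1*(sqrt(2*r2/(r1+r2)) - 1) = 1808.61 m/s
V2 = sqrt(mu/r2) = 4152.08 m/s
dV2 = V2*(1 - sqrt(2*r1/(r1+r2))) = 1324.01 m/s
Total dV = 3133 m/s

3133 m/s


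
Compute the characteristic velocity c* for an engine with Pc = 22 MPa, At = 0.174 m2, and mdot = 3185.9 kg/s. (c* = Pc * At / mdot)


c* = 22e6 * 0.174 / 3185.9 = 1202 m/s

1202 m/s


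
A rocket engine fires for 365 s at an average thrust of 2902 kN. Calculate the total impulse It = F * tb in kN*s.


It = 2902 * 365 = 1059230 kN*s

1059230 kN*s


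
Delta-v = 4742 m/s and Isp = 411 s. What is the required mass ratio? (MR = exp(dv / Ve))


Ve = 411 * 9.81 = 4031.91 m/s
MR = exp(4742 / 4031.91) = 3.242

3.242


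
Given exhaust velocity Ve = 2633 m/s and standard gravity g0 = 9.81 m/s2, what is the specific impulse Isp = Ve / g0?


Isp = Ve / g0 = 2633 / 9.81 = 268.4 s

268.4 s


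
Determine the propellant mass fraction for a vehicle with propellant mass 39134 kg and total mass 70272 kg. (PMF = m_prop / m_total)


PMF = 39134 / 70272 = 0.557

0.557


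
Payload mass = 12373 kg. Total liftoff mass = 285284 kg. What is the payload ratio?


PR = 12373 / 285284 = 0.0434

0.0434


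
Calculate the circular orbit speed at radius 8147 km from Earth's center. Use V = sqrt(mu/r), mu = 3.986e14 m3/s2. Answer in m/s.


V = sqrt(3.986e14 / 8147000) = 6995 m/s

6995 m/s


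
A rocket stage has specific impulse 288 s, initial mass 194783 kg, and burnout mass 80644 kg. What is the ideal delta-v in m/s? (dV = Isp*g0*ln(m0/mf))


Ve = 288 * 9.81 = 2825.28 m/s
dV = 2825.28 * ln(194783/80644) = 2491 m/s

2491 m/s


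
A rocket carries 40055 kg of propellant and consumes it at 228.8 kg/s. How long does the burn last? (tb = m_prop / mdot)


tb = 40055 / 228.8 = 175.1 s

175.1 s


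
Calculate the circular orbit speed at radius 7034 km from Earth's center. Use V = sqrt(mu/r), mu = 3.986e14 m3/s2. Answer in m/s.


V = sqrt(3.986e14 / 7034000) = 7528 m/s

7528 m/s


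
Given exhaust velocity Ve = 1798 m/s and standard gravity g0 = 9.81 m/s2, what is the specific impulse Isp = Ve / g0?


Isp = Ve / g0 = 1798 / 9.81 = 183.3 s

183.3 s


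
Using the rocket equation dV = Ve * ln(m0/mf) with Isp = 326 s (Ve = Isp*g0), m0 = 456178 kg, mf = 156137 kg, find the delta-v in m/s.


Ve = 326 * 9.81 = 3198.06 m/s
dV = 3198.06 * ln(456178/156137) = 3429 m/s

3429 m/s


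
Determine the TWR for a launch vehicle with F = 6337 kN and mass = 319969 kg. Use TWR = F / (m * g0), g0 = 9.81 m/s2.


TWR = 6337000 / (319969 * 9.81) = 2.02

2.02


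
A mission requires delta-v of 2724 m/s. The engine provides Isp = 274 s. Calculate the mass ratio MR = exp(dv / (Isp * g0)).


Ve = 274 * 9.81 = 2687.94 m/s
MR = exp(2724 / 2687.94) = 2.755

2.755


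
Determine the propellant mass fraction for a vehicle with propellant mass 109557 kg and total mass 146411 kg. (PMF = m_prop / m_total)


PMF = 109557 / 146411 = 0.748

0.748


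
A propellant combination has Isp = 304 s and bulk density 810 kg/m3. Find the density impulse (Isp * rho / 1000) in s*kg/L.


rho*Isp = 304 * 810 / 1000 = 246 s*kg/L

246 s*kg/L


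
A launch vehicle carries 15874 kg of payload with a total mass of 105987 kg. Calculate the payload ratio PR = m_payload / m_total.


PR = 15874 / 105987 = 0.1498

0.1498


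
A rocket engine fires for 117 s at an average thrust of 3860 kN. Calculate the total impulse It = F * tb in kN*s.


It = 3860 * 117 = 451620 kN*s

451620 kN*s


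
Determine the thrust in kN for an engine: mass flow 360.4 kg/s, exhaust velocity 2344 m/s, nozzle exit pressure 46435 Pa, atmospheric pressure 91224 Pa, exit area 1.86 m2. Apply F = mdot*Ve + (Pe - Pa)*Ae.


F = 360.4 * 2344 + (46435 - 91224) * 1.86 = 761470.0 N = 761.5 kN

761.5 kN


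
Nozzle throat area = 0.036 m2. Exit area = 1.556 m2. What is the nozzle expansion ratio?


AR = 1.556 / 0.036 = 43.2

43.2


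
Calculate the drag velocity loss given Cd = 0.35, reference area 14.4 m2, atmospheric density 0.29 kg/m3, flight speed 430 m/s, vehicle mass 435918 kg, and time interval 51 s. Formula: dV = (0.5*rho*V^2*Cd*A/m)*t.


D = 0.5 * 0.29 * 430^2 * 0.35 * 14.4 = 135124.92 N
a = 135124.92 / 435918 = 0.31 m/s2
dV = 0.31 * 51 = 15.8 m/s

15.8 m/s


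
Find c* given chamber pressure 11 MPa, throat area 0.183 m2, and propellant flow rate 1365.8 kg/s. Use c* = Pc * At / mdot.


c* = 11e6 * 0.183 / 1365.8 = 1474 m/s

1474 m/s


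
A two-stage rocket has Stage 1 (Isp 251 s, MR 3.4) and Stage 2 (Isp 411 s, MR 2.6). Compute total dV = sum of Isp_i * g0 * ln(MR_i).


dV1 = 251 * 9.81 * ln(3.4) = 3013.3 m/s
dV2 = 411 * 9.81 * ln(2.6) = 3852.5 m/s
Total dV = 3013.3 + 3852.5 = 6865.8 m/s ~ 6866 m/s

6866 m/s


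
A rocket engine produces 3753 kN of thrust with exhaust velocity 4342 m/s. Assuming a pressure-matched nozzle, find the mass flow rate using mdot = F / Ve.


mdot = F / Ve = 3753000 / 4342 = 864.3 kg/s

864.3 kg/s


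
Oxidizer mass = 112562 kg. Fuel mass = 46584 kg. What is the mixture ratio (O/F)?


MR = 112562 / 46584 = 2.42

2.42


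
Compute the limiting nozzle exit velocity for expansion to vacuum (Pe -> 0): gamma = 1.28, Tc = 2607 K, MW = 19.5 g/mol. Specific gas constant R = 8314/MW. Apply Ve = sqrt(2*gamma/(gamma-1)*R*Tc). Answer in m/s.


R = 8314 / 19.5 = 426.36 J/(kg.K)
Ve = sqrt(2 * 1.28 / (1.28 - 1) * 426.36 * 2607) = 3188 m/s

3188 m/s


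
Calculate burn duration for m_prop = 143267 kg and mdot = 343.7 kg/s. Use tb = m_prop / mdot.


tb = 143267 / 343.7 = 416.8 s

416.8 s


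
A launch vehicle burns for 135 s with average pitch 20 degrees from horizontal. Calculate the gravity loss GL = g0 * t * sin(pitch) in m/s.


GL = 9.81 * 135 * sin(20 deg) = 453 m/s

453 m/s


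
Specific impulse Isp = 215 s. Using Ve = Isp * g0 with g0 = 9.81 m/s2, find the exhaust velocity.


Ve = Isp * g0 = 215 * 9.81 = 2109.2 m/s

2109.2 m/s


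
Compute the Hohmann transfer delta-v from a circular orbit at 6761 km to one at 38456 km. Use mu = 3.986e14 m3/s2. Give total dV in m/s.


V1 = sqrt(mu/r1) = 7678.27 m/s
dV1 = V1*(sqrt(2*r2/(r1+r2)) - 1) = 2335.77 m/s
V2 = sqrt(mu/r2) = 3219.49 m/s
dV2 = V2*(1 - sqrt(2*r1/(r1+r2))) = 1458.9 m/s
Total dV = 3795 m/s

3795 m/s


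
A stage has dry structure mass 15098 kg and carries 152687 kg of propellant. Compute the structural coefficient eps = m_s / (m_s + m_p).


eps = 15098 / (15098 + 152687) = 0.09

0.09


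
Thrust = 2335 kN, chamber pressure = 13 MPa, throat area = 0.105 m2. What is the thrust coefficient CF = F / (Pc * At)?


CF = 2335000 / (13e6 * 0.105) = 1.71

1.71


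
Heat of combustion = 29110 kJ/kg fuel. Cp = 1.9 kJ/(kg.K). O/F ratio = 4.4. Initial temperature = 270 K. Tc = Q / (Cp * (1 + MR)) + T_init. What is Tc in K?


Tc = 29110 / (1.9 * (1 + 4.4)) + 270 = 3107 K

3107 K


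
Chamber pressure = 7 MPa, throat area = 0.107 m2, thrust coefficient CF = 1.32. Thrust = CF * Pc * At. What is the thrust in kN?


F = 1.32 * 7e6 * 0.107 = 988680.0 N = 988.7 kN

988.7 kN


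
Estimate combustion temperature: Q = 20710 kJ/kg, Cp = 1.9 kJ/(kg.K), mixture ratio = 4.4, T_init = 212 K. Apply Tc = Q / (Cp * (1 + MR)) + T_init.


Tc = 20710 / (1.9 * (1 + 4.4)) + 212 = 2231 K

2231 K


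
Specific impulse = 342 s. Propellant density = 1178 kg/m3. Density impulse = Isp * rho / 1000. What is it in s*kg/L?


rho*Isp = 342 * 1178 / 1000 = 403 s*kg/L

403 s*kg/L


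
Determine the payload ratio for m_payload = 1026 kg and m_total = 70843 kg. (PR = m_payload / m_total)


PR = 1026 / 70843 = 0.0145

0.0145


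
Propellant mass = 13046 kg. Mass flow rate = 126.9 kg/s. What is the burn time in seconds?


tb = 13046 / 126.9 = 102.8 s

102.8 s


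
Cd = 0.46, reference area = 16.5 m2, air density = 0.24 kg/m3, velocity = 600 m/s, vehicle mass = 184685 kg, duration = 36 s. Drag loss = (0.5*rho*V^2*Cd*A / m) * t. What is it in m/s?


D = 0.5 * 0.24 * 600^2 * 0.46 * 16.5 = 327888.0 N
a = 327888.0 / 184685 = 1.7754 m/s2
dV = 1.7754 * 36 = 63.9 m/s

63.9 m/s


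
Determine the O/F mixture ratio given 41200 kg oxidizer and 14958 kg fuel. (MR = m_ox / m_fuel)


MR = 41200 / 14958 = 2.75

2.75


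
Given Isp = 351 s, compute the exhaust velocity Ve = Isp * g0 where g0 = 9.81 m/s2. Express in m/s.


Ve = Isp * g0 = 351 * 9.81 = 3443.3 m/s

3443.3 m/s


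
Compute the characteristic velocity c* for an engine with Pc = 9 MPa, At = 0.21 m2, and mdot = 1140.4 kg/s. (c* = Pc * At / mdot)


c* = 9e6 * 0.21 / 1140.4 = 1657 m/s

1657 m/s


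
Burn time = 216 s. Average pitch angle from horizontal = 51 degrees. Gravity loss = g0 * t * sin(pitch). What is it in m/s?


GL = 9.81 * 216 * sin(51 deg) = 1647 m/s

1647 m/s


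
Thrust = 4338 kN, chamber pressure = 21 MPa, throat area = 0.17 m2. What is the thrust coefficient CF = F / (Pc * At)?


CF = 4338000 / (21e6 * 0.17) = 1.22

1.22


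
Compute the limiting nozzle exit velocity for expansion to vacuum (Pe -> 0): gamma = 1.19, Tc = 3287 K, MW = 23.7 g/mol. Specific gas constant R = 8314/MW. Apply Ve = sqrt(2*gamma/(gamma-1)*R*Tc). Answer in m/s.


R = 8314 / 23.7 = 350.8 J/(kg.K)
Ve = sqrt(2 * 1.19 / (1.19 - 1) * 350.8 * 3287) = 3801 m/s

3801 m/s


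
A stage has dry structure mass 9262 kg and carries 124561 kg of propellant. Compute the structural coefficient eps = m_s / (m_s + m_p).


eps = 9262 / (9262 + 124561) = 0.0692

0.0692


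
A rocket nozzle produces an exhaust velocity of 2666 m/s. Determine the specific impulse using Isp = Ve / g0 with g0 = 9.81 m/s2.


Isp = Ve / g0 = 2666 / 9.81 = 271.8 s

271.8 s


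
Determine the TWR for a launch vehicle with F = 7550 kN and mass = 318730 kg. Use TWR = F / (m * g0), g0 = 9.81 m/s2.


TWR = 7550000 / (318730 * 9.81) = 2.41

2.41


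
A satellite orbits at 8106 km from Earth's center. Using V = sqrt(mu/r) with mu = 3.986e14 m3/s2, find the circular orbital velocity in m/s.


V = sqrt(3.986e14 / 8106000) = 7012 m/s

7012 m/s


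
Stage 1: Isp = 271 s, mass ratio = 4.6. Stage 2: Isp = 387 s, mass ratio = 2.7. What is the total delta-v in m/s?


dV1 = 271 * 9.81 * ln(4.6) = 4057.0 m/s
dV2 = 387 * 9.81 * ln(2.7) = 3770.9 m/s
Total dV = 4057.0 + 3770.9 = 7827.9 m/s ~ 7828 m/s

7828 m/s


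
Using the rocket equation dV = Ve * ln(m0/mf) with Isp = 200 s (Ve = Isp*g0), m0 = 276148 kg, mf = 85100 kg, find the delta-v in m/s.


Ve = 200 * 9.81 = 1962.0 m/s
dV = 1962.0 * ln(276148/85100) = 2309 m/s

2309 m/s


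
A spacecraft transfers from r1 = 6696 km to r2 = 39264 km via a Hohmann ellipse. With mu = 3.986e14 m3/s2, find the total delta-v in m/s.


V1 = sqrt(mu/r1) = 7715.44 m/s
dV1 = V1*(sqrt(2*r2/(r1+r2)) - 1) = 2369.73 m/s
V2 = sqrt(mu/r2) = 3186.19 m/s
dV2 = V2*(1 - sqrt(2*r1/(r1+r2))) = 1466.28 m/s
Total dV = 3836 m/s

3836 m/s


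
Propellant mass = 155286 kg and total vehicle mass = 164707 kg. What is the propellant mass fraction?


PMF = 155286 / 164707 = 0.943

0.943


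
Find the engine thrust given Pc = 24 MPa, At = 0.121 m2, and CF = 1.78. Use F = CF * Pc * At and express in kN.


F = 1.78 * 24e6 * 0.121 = 5.1691e+06 N = 5169.1 kN

5169.1 kN


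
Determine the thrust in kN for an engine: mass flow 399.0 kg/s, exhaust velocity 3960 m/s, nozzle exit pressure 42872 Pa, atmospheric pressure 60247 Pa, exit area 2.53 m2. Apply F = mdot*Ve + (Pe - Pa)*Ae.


F = 399.0 * 3960 + (42872 - 60247) * 2.53 = 1.5361e+06 N = 1536.1 kN

1536.1 kN


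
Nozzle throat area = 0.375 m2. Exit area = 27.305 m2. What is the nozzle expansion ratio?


AR = 27.305 / 0.375 = 72.8

72.8


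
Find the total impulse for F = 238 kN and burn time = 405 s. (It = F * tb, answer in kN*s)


It = 238 * 405 = 96390 kN*s

96390 kN*s


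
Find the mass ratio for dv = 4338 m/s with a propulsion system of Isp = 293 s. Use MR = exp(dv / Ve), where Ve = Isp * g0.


Ve = 293 * 9.81 = 2874.33 m/s
MR = exp(4338 / 2874.33) = 4.523

4.523


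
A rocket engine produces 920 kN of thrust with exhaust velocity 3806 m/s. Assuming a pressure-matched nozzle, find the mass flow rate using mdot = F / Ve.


mdot = F / Ve = 920000 / 3806 = 241.7 kg/s

241.7 kg/s


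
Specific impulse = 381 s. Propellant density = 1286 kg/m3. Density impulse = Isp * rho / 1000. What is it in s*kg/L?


rho*Isp = 381 * 1286 / 1000 = 490 s*kg/L

490 s*kg/L


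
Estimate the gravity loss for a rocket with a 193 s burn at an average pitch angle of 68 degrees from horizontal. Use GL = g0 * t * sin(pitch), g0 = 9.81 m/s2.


GL = 9.81 * 193 * sin(68 deg) = 1755 m/s

1755 m/s


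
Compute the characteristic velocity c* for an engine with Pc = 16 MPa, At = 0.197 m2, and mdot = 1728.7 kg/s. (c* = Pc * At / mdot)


c* = 16e6 * 0.197 / 1728.7 = 1823 m/s

1823 m/s


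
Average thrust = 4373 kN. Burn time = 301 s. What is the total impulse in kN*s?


It = 4373 * 301 = 1316273 kN*s

1316273 kN*s


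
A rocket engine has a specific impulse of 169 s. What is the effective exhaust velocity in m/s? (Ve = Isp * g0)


Ve = Isp * g0 = 169 * 9.81 = 1657.9 m/s

1657.9 m/s


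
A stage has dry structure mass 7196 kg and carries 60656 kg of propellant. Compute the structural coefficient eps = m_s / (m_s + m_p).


eps = 7196 / (7196 + 60656) = 0.1061

0.1061


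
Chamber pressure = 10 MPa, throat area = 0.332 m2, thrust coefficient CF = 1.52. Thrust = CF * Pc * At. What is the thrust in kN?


F = 1.52 * 10e6 * 0.332 = 5.0464e+06 N = 5046.4 kN

5046.4 kN


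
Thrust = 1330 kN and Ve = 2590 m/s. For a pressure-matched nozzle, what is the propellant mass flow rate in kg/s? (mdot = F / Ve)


mdot = F / Ve = 1330000 / 2590 = 513.5 kg/s

513.5 kg/s


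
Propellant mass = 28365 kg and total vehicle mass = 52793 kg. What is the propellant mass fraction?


PMF = 28365 / 52793 = 0.537

0.537


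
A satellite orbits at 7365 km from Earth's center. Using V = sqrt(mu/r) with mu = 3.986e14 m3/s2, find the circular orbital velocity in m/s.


V = sqrt(3.986e14 / 7365000) = 7357 m/s

7357 m/s


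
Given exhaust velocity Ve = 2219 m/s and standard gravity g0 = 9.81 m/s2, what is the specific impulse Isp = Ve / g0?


Isp = Ve / g0 = 2219 / 9.81 = 226.2 s

226.2 s


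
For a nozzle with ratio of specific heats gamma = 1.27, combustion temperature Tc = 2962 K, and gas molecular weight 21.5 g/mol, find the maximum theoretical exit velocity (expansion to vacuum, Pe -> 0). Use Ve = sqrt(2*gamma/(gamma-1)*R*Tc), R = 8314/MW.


R = 8314 / 21.5 = 386.7 J/(kg.K)
Ve = sqrt(2 * 1.27 / (1.27 - 1) * 386.7 * 2962) = 3283 m/s

3283 m/s


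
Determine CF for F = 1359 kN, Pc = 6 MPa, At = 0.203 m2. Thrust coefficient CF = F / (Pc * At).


CF = 1359000 / (6e6 * 0.203) = 1.12

1.12


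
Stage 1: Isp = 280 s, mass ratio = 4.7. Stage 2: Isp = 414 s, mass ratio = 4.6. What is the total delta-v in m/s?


dV1 = 280 * 9.81 * ln(4.7) = 4250.8 m/s
dV2 = 414 * 9.81 * ln(4.6) = 6197.8 m/s
Total dV = 4250.8 + 6197.8 = 10448.6 m/s ~ 10449 m/s

10449 m/s


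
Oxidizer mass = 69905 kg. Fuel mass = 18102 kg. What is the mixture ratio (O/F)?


MR = 69905 / 18102 = 3.86

3.86


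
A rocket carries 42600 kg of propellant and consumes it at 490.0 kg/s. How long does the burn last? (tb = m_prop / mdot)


tb = 42600 / 490.0 = 86.9 s

86.9 s


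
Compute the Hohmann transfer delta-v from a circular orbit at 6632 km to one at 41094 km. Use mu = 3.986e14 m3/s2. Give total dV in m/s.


V1 = sqrt(mu/r1) = 7752.58 m/s
dV1 = V1*(sqrt(2*r2/(r1+r2)) - 1) = 2420.98 m/s
V2 = sqrt(mu/r2) = 3114.44 m/s
dV2 = V2*(1 - sqrt(2*r1/(r1+r2))) = 1472.56 m/s
Total dV = 3894 m/s

3894 m/s


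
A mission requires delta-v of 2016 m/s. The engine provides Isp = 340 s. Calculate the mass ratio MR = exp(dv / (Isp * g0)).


Ve = 340 * 9.81 = 3335.4 m/s
MR = exp(2016 / 3335.4) = 1.83

1.83


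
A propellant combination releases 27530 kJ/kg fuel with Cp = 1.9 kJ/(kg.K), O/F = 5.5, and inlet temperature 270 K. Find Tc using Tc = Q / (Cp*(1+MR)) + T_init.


Tc = 27530 / (1.9 * (1 + 5.5)) + 270 = 2499 K

2499 K


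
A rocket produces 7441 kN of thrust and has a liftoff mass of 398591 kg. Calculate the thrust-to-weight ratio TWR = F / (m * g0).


TWR = 7441000 / (398591 * 9.81) = 1.9

1.9


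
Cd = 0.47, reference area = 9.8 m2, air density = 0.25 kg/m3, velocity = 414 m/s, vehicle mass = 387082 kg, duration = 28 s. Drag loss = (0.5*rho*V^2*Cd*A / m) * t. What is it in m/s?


D = 0.5 * 0.25 * 414^2 * 0.47 * 9.8 = 98681.25 N
a = 98681.25 / 387082 = 0.2549 m/s2
dV = 0.2549 * 28 = 7.1 m/s

7.1 m/s


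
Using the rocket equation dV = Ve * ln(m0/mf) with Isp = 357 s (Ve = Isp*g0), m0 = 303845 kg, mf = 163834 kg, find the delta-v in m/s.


Ve = 357 * 9.81 = 3502.17 m/s
dV = 3502.17 * ln(303845/163834) = 2163 m/s

2163 m/s


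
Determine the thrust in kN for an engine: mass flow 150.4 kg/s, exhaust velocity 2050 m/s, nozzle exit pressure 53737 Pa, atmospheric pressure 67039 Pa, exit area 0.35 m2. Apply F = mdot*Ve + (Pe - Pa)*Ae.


F = 150.4 * 2050 + (53737 - 67039) * 0.35 = 303664.0 N = 303.7 kN

303.7 kN


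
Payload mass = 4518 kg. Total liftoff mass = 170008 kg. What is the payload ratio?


PR = 4518 / 170008 = 0.0266

0.0266


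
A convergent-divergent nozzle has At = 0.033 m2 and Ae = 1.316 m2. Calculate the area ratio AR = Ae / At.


AR = 1.316 / 0.033 = 39.9

39.9


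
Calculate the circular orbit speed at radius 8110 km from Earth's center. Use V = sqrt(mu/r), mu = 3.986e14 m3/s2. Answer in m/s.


V = sqrt(3.986e14 / 8110000) = 7011 m/s

7011 m/s


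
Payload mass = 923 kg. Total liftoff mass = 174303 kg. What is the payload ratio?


PR = 923 / 174303 = 0.0053

0.0053


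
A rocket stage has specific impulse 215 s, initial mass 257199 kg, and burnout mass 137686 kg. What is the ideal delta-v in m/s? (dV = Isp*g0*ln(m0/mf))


Ve = 215 * 9.81 = 2109.15 m/s
dV = 2109.15 * ln(257199/137686) = 1318 m/s

1318 m/s


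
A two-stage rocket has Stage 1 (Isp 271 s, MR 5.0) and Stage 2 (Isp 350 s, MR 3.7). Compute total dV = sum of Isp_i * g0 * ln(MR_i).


dV1 = 271 * 9.81 * ln(5.0) = 4278.7 m/s
dV2 = 350 * 9.81 * ln(3.7) = 4492.2 m/s
Total dV = 4278.7 + 4492.2 = 8770.9 m/s ~ 8771 m/s

8771 m/s


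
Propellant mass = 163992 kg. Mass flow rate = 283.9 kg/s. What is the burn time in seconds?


tb = 163992 / 283.9 = 577.6 s

577.6 s


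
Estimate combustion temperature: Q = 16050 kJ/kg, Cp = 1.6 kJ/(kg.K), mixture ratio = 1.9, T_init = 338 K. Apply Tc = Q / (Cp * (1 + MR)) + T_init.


Tc = 16050 / (1.6 * (1 + 1.9)) + 338 = 3797 K

3797 K


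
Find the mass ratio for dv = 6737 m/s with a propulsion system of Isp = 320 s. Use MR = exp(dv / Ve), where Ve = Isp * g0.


Ve = 320 * 9.81 = 3139.2 m/s
MR = exp(6737 / 3139.2) = 8.551

8.551


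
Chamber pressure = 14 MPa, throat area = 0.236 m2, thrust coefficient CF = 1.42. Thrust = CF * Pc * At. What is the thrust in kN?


F = 1.42 * 14e6 * 0.236 = 4.6917e+06 N = 4691.7 kN

4691.7 kN


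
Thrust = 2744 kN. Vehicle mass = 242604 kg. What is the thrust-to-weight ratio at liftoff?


TWR = 2744000 / (242604 * 9.81) = 1.15

1.15


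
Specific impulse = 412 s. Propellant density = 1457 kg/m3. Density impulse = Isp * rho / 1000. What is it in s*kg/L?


rho*Isp = 412 * 1457 / 1000 = 600 s*kg/L

600 s*kg/L


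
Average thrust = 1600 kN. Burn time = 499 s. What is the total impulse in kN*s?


It = 1600 * 499 = 798400 kN*s

798400 kN*s


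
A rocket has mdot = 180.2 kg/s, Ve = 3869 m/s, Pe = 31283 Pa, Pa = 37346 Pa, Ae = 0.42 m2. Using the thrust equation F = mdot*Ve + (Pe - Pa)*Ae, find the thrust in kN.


F = 180.2 * 3869 + (31283 - 37346) * 0.42 = 694647.0 N = 694.6 kN

694.6 kN


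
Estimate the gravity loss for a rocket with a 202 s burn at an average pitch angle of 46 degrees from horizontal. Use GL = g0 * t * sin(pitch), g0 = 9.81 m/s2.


GL = 9.81 * 202 * sin(46 deg) = 1425 m/s

1425 m/s


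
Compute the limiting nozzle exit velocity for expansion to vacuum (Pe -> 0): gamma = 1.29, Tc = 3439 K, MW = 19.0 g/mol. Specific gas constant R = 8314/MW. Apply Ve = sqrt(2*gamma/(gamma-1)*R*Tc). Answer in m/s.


R = 8314 / 19.0 = 437.58 J/(kg.K)
Ve = sqrt(2 * 1.29 / (1.29 - 1) * 437.58 * 3439) = 3659 m/s

3659 m/s


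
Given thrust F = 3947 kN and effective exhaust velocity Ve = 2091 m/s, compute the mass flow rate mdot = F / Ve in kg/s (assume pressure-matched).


mdot = F / Ve = 3947000 / 2091 = 1887.6 kg/s

1887.6 kg/s


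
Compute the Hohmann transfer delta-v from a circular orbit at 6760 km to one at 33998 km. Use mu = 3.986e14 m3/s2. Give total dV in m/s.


V1 = sqrt(mu/r1) = 7678.83 m/s
dV1 = V1*(sqrt(2*r2/(r1+r2)) - 1) = 2239.31 m/s
V2 = sqrt(mu/r2) = 3424.06 m/s
dV2 = V2*(1 - sqrt(2*r1/(r1+r2))) = 1451.99 m/s
Total dV = 3691 m/s

3691 m/s


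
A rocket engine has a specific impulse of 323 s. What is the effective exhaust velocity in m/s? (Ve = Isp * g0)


Ve = Isp * g0 = 323 * 9.81 = 3168.6 m/s

3168.6 m/s


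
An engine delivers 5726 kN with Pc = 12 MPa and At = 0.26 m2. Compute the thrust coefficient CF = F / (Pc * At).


CF = 5726000 / (12e6 * 0.26) = 1.84

1.84


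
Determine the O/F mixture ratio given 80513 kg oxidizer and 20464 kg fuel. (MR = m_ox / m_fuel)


MR = 80513 / 20464 = 3.93

3.93


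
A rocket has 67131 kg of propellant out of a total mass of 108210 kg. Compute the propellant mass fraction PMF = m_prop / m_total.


PMF = 67131 / 108210 = 0.62

0.62


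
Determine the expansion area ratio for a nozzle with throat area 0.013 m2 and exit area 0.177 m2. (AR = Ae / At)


AR = 0.177 / 0.013 = 13.6

13.6


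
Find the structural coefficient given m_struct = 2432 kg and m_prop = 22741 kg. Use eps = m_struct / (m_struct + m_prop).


eps = 2432 / (2432 + 22741) = 0.0966

0.0966


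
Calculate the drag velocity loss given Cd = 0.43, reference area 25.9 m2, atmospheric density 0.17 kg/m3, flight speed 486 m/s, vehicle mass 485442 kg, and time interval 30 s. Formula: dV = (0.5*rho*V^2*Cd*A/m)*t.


D = 0.5 * 0.17 * 486^2 * 0.43 * 25.9 = 223593.76 N
a = 223593.76 / 485442 = 0.4606 m/s2
dV = 0.4606 * 30 = 13.8 m/s

13.8 m/s


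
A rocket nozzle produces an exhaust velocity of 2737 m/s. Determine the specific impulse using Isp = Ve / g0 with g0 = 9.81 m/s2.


Isp = Ve / g0 = 2737 / 9.81 = 279.0 s

279.0 s


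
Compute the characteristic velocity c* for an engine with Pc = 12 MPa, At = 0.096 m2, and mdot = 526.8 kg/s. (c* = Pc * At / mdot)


c* = 12e6 * 0.096 / 526.8 = 2187 m/s

2187 m/s


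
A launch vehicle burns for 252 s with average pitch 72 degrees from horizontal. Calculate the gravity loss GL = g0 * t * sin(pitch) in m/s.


GL = 9.81 * 252 * sin(72 deg) = 2351 m/s

2351 m/s


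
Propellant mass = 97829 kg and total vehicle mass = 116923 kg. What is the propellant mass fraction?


PMF = 97829 / 116923 = 0.837

0.837


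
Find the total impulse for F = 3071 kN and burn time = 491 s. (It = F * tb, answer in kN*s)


It = 3071 * 491 = 1507861 kN*s

1507861 kN*s


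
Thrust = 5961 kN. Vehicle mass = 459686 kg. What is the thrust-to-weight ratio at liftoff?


TWR = 5961000 / (459686 * 9.81) = 1.32

1.32


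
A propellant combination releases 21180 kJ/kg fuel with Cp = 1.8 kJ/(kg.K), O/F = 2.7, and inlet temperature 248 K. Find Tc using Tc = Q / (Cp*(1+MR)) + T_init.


Tc = 21180 / (1.8 * (1 + 2.7)) + 248 = 3428 K

3428 K


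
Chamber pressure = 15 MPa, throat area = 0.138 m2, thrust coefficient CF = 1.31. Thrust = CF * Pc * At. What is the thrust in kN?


F = 1.31 * 15e6 * 0.138 = 2.7117e+06 N = 2711.7 kN

2711.7 kN


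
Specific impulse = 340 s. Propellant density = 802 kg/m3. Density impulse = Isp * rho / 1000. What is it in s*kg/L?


rho*Isp = 340 * 802 / 1000 = 273 s*kg/L

273 s*kg/L


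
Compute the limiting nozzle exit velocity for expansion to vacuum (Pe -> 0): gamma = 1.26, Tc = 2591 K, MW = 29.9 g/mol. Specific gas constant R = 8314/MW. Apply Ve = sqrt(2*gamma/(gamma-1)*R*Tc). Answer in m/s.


R = 8314 / 29.9 = 278.06 J/(kg.K)
Ve = sqrt(2 * 1.26 / (1.26 - 1) * 278.06 * 2591) = 2643 m/s

2643 m/s


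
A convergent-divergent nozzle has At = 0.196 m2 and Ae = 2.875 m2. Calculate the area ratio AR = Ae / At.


AR = 2.875 / 0.196 = 14.7

14.7


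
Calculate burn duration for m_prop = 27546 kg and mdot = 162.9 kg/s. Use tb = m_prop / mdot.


tb = 27546 / 162.9 = 169.1 s

169.1 s


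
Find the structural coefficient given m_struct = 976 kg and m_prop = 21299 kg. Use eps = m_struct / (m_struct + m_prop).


eps = 976 / (976 + 21299) = 0.0438

0.0438


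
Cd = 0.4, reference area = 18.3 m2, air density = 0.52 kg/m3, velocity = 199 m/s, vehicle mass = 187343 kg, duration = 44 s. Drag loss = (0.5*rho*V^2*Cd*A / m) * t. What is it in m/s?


D = 0.5 * 0.52 * 199^2 * 0.4 * 18.3 = 75368.62 N
a = 75368.62 / 187343 = 0.4023 m/s2
dV = 0.4023 * 44 = 17.7 m/s

17.7 m/s


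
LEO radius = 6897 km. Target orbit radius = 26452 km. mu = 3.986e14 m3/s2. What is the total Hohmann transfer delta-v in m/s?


V1 = sqrt(mu/r1) = 7602.19 m/s
dV1 = V1*(sqrt(2*r2/(r1+r2)) - 1) = 1972.87 m/s
V2 = sqrt(mu/r2) = 3881.86 m/s
dV2 = V2*(1 - sqrt(2*r1/(r1+r2))) = 1385.29 m/s
Total dV = 3358 m/s

3358 m/s


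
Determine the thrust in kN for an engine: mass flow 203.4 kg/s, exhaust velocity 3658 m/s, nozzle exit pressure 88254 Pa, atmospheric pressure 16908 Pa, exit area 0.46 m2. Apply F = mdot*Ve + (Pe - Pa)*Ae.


F = 203.4 * 3658 + (88254 - 16908) * 0.46 = 776856.0 N = 776.9 kN

776.9 kN


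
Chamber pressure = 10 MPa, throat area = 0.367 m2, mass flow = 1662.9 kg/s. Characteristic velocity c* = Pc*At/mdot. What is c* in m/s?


c* = 10e6 * 0.367 / 1662.9 = 2207 m/s

2207 m/s


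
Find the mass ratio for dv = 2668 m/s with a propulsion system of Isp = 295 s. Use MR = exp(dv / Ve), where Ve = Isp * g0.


Ve = 295 * 9.81 = 2893.95 m/s
MR = exp(2668 / 2893.95) = 2.514

2.514


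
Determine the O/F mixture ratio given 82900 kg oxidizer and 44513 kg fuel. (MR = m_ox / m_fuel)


MR = 82900 / 44513 = 1.86

1.86


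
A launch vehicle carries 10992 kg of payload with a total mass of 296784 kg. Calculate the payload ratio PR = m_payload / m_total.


PR = 10992 / 296784 = 0.037

0.037


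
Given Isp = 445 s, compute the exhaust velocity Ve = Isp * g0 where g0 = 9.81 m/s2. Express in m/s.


Ve = Isp * g0 = 445 * 9.81 = 4365.4 m/s

4365.4 m/s


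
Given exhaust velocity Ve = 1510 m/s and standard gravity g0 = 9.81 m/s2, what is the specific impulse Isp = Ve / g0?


Isp = Ve / g0 = 1510 / 9.81 = 153.9 s

153.9 s


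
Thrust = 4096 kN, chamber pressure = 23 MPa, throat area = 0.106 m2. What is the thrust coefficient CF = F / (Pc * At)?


CF = 4096000 / (23e6 * 0.106) = 1.68

1.68


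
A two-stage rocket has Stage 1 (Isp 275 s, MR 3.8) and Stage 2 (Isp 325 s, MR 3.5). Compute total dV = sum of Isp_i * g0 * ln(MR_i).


dV1 = 275 * 9.81 * ln(3.8) = 3601.5 m/s
dV2 = 325 * 9.81 * ln(3.5) = 3994.1 m/s
Total dV = 3601.5 + 3994.1 = 7595.6 m/s ~ 7596 m/s

7596 m/s


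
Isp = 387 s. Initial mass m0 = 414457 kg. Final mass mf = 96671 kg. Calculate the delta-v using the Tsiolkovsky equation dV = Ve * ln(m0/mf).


Ve = 387 * 9.81 = 3796.47 m/s
dV = 3796.47 * ln(414457/96671) = 5526 m/s

5526 m/s


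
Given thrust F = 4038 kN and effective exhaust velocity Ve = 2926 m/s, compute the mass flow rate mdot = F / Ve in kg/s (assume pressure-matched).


mdot = F / Ve = 4038000 / 2926 = 1380.0 kg/s

1380.0 kg/s


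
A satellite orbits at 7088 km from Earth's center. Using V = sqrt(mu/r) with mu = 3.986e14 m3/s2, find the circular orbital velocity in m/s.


V = sqrt(3.986e14 / 7088000) = 7499 m/s

7499 m/s


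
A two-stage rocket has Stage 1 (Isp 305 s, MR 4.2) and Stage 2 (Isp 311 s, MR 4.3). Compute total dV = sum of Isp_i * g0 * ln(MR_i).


dV1 = 305 * 9.81 * ln(4.2) = 4293.8 m/s
dV2 = 311 * 9.81 * ln(4.3) = 4450.1 m/s
Total dV = 4293.8 + 4450.1 = 8743.9 m/s ~ 8744 m/s

8744 m/s


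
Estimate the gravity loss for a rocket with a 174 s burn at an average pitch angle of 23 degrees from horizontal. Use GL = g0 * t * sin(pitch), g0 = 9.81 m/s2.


GL = 9.81 * 174 * sin(23 deg) = 667 m/s

667 m/s


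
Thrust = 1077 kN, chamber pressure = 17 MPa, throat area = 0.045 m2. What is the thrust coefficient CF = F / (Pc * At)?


CF = 1077000 / (17e6 * 0.045) = 1.41

1.41


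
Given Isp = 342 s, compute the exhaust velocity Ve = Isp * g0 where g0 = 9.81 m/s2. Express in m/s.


Ve = Isp * g0 = 342 * 9.81 = 3355.0 m/s

3355.0 m/s


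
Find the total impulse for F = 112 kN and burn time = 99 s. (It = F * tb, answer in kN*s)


It = 112 * 99 = 11088 kN*s

11088 kN*s


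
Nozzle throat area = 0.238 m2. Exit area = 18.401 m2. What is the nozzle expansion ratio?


AR = 18.401 / 0.238 = 77.3

77.3


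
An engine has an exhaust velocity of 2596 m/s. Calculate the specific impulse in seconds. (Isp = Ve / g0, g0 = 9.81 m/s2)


Isp = Ve / g0 = 2596 / 9.81 = 264.6 s

264.6 s


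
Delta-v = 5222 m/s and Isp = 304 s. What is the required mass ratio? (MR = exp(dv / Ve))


Ve = 304 * 9.81 = 2982.24 m/s
MR = exp(5222 / 2982.24) = 5.761

5.761


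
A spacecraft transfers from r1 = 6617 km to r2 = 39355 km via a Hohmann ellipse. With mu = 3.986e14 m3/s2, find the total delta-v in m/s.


V1 = sqrt(mu/r1) = 7761.36 m/s
dV1 = V1*(sqrt(2*r2/(r1+r2)) - 1) = 2394.25 m/s
V2 = sqrt(mu/r2) = 3182.5 m/s
dV2 = V2*(1 - sqrt(2*r1/(r1+r2))) = 1474.98 m/s
Total dV = 3869 m/s

3869 m/s


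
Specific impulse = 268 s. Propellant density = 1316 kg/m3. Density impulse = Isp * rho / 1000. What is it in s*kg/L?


rho*Isp = 268 * 1316 / 1000 = 353 s*kg/L

353 s*kg/L


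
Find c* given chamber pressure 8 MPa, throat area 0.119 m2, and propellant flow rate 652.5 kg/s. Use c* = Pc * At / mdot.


c* = 8e6 * 0.119 / 652.5 = 1459 m/s

1459 m/s


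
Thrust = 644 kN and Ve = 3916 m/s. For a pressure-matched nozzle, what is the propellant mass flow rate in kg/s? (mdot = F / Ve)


mdot = F / Ve = 644000 / 3916 = 164.5 kg/s

164.5 kg/s


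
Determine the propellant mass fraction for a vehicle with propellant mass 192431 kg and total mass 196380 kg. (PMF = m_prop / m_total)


PMF = 192431 / 196380 = 0.98

0.98


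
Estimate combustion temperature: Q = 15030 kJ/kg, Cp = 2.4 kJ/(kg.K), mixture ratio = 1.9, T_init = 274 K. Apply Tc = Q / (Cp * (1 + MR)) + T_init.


Tc = 15030 / (2.4 * (1 + 1.9)) + 274 = 2433 K

2433 K


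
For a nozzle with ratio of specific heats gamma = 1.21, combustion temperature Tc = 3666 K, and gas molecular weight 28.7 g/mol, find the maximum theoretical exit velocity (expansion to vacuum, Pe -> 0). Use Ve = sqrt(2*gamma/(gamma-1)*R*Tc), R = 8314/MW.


R = 8314 / 28.7 = 289.69 J/(kg.K)
Ve = sqrt(2 * 1.21 / (1.21 - 1) * 289.69 * 3666) = 3498 m/s

3498 m/s


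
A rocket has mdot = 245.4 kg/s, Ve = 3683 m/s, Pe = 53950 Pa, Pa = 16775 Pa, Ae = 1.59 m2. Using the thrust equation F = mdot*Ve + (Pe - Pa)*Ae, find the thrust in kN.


F = 245.4 * 3683 + (53950 - 16775) * 1.59 = 962916.0 N = 962.9 kN

962.9 kN


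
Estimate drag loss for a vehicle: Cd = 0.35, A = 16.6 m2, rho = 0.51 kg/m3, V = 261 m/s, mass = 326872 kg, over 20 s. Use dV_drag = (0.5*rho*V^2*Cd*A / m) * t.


D = 0.5 * 0.51 * 261^2 * 0.35 * 16.6 = 100924.67 N
a = 100924.67 / 326872 = 0.3088 m/s2
dV = 0.3088 * 20 = 6.2 m/s

6.2 m/s


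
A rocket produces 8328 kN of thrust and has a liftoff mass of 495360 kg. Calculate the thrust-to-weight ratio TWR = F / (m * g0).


TWR = 8328000 / (495360 * 9.81) = 1.71

1.71


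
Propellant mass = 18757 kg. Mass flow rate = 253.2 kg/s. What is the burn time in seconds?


tb = 18757 / 253.2 = 74.1 s

74.1 s


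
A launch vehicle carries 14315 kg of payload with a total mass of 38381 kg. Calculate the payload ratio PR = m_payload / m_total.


PR = 14315 / 38381 = 0.373

0.373


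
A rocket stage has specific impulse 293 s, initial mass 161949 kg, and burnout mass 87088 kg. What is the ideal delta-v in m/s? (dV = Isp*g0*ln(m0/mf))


Ve = 293 * 9.81 = 2874.33 m/s
dV = 2874.33 * ln(161949/87088) = 1783 m/s

1783 m/s


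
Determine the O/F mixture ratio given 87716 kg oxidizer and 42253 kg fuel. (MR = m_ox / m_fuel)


MR = 87716 / 42253 = 2.08

2.08


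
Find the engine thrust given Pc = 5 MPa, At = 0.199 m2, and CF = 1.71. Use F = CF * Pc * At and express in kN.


F = 1.71 * 5e6 * 0.199 = 1.7014e+06 N = 1701.5 kN

1701.5 kN


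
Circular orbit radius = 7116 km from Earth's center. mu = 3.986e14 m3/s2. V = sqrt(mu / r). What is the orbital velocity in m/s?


V = sqrt(3.986e14 / 7116000) = 7484 m/s

7484 m/s


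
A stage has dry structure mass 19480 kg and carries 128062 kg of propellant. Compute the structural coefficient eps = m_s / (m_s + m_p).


eps = 19480 / (19480 + 128062) = 0.132

0.132


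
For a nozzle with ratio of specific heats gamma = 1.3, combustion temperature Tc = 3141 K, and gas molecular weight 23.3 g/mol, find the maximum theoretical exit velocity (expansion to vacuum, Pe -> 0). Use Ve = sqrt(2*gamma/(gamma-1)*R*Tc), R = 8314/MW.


R = 8314 / 23.3 = 356.82 J/(kg.K)
Ve = sqrt(2 * 1.3 / (1.3 - 1) * 356.82 * 3141) = 3117 m/s

3117 m/s


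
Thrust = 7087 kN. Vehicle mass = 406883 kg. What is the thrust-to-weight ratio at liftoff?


TWR = 7087000 / (406883 * 9.81) = 1.78

1.78


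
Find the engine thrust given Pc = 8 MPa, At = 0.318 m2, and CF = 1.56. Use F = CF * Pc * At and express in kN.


F = 1.56 * 8e6 * 0.318 = 3.9686e+06 N = 3968.6 kN

3968.6 kN
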